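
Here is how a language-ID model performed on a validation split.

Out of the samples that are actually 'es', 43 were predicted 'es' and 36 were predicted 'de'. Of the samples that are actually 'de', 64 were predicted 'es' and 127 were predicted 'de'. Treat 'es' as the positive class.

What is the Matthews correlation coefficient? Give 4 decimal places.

MCC = (TP·TN − FP·FN) / √((TP+FP)(TP+FN)(TN+FP)(TN+FN))
Numerator = 43·127 − 64·36 = 3157
Denominator = √(107·79·191·163) = √263167249 = 16222.4304
MCC = 3157 / 16222.4304 = 0.1946

0.1946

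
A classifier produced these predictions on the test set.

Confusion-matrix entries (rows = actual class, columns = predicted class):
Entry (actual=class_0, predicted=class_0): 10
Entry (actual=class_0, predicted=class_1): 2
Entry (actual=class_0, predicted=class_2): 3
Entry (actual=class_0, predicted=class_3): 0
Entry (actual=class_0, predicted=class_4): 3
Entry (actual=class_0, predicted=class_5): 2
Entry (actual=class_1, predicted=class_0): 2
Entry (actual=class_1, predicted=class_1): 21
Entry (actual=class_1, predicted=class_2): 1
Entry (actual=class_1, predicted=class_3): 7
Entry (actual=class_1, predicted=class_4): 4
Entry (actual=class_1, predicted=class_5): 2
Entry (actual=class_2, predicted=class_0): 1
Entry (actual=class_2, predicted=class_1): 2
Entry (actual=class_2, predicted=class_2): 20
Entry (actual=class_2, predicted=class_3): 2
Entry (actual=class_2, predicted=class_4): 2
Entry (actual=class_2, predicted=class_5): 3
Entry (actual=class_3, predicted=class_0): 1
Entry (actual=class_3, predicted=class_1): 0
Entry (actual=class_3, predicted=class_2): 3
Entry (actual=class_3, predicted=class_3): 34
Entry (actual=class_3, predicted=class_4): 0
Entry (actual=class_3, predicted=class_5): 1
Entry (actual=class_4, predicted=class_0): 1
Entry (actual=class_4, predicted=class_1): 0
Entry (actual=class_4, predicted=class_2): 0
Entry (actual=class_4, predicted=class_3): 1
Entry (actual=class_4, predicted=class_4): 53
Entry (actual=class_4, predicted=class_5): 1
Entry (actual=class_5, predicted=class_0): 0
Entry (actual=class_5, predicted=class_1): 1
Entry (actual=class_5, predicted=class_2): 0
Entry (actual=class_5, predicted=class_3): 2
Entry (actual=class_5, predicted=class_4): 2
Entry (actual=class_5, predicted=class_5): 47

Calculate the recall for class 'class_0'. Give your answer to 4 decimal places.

0.5000

Take TP from the diagonal, FP from the rest of the 'class_0' prediction marginal, FN from the rest of the 'class_0' actual marginal.
recall = TP/(TP+FN).
class_0: TP=10, FN=2+3+0+3+2=10 → 10/20 = 0.50000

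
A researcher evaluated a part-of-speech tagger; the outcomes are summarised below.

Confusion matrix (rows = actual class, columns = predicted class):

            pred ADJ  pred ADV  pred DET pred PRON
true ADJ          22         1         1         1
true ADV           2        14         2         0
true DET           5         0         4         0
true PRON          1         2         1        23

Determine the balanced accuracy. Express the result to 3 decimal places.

Balanced accuracy = mean of per-class recall.
  ADJ: recall = 22/25 = 0.8800
  ADV: recall = 14/18 = 0.7778
  DET: recall = 4/9 = 0.4444
  PRON: recall = 23/27 = 0.8519
Mean = (0.8800 + 0.7778 + 0.4444 + 0.8519) / 4 = 0.739

0.739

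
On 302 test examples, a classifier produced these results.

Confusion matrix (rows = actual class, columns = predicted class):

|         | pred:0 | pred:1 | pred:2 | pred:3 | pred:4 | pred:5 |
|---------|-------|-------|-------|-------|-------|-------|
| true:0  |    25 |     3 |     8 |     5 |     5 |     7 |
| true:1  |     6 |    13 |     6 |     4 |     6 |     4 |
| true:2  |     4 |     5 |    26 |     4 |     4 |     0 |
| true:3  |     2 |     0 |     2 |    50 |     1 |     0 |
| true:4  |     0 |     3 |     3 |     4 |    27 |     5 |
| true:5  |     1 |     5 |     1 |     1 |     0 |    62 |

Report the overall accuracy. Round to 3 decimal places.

0.672

Accuracy = trace / total = (25+13+26+50+27+62=203) / 302 = 203/302 = 0.672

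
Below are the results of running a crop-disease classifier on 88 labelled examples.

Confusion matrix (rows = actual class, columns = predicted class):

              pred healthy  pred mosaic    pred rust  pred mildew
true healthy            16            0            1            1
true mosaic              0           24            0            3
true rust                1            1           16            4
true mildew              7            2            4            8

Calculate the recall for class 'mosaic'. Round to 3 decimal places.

recall = TP/(TP+FN).
mosaic: TP=24, FN=0+0+3=3 → 24/27 = 0.8889

0.889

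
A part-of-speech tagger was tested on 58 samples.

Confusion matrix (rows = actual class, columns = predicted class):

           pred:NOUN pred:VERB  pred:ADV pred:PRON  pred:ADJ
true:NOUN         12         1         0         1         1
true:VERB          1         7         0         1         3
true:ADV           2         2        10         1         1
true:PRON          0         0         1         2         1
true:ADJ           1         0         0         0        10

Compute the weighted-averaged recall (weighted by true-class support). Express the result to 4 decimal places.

0.7069

Per-class recall (TP/(TP+FN)):
  NOUN: TP=12, FN=1+0+1+1=3 → 12/15 = 0.80000
  VERB: TP=7, FN=1+0+1+3=5 → 7/12 = 0.58333
  ADV: TP=10, FN=2+2+1+1=6 → 10/16 = 0.62500
  PRON: TP=2, FN=0+0+1+1=2 → 2/4 = 0.50000
  ADJ: TP=10, FN=1+0+0+0=1 → 10/11 = 0.90909
Weighted-recall = Σ (supportᵢ/N)·recallᵢ with N=58: (15/58)·0.80000 + (12/58)·0.58333 + (16/58)·0.62500 + (4/58)·0.50000 + (11/58)·0.90909 = 0.7069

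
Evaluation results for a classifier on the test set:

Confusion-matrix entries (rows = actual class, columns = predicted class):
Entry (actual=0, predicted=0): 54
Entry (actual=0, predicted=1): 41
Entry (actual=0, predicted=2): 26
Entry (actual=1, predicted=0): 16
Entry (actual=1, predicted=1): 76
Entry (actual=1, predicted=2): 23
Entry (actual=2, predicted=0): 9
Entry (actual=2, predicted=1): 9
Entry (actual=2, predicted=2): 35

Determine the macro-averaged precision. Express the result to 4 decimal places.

0.5678

Per-class precision (TP/(TP+FP)):
  0: TP=54, FP=16+9=25 → 54/79 = 0.68354
  1: TP=76, FP=41+9=50 → 76/126 = 0.60317
  2: TP=35, FP=26+23=49 → 35/84 = 0.41667
Macro-precision = mean = (0.68354 + 0.60317 + 0.41667) / 3 = 0.5678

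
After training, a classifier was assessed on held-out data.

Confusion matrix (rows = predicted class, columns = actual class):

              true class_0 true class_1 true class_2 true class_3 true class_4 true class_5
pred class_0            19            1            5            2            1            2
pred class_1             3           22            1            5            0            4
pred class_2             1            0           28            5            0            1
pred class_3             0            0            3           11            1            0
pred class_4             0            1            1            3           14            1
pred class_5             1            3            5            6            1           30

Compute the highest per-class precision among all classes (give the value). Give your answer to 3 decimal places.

Per-class precision (TP/(TP+FP)):
  class_0: TP=19, FP=1+5+2+1+2=11 → 19/30 = 0.6333
  class_1: TP=22, FP=3+1+5+0+4=13 → 22/35 = 0.6286
  class_2: TP=28, FP=1+0+5+0+1=7 → 28/35 = 0.8000
  class_3: TP=11, FP=0+0+3+1+0=4 → 11/15 = 0.7333
  class_4: TP=14, FP=0+1+1+3+1=6 → 14/20 = 0.7000
  class_5: TP=30, FP=1+3+5+6+1=16 → 30/46 = 0.6522
Highest is class 'class_2' with precision = 0.800.

0.800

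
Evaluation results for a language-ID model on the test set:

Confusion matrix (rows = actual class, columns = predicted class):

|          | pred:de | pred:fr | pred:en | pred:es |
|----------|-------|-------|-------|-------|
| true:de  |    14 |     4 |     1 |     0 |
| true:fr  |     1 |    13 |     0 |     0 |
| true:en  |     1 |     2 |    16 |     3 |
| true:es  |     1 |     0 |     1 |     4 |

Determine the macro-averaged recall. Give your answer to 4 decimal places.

0.7648

Per-class recall (TP/(TP+FN)):
  de: TP=14, FN=4+1+0=5 → 14/19 = 0.73684
  fr: TP=13, FN=1+0+0=1 → 13/14 = 0.92857
  en: TP=16, FN=1+2+3=6 → 16/22 = 0.72727
  es: TP=4, FN=1+0+1=2 → 4/6 = 0.66667
Macro-recall = mean = (0.73684 + 0.92857 + 0.72727 + 0.66667) / 4 = 0.7648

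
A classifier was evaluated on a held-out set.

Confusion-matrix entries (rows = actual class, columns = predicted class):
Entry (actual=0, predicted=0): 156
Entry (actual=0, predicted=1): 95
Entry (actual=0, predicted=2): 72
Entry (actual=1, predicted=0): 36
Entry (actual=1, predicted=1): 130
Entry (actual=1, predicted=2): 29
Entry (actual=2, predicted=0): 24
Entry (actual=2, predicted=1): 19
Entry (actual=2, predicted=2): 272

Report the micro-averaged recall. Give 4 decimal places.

Micro-averaging pools counts across classes: ΣTP=558, ΣFP=275, ΣFN=275.
Micro-recall = TP/(TP+FN) on pooled counts = 0.6699 (equals overall accuracy in single-label multiclass).

0.6699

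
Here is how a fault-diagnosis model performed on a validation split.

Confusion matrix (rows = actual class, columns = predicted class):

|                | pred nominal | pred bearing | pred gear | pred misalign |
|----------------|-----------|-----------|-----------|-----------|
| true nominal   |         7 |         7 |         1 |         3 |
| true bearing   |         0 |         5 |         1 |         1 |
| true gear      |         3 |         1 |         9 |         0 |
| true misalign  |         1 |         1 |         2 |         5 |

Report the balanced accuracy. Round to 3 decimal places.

Balanced accuracy = mean of per-class recall.
  nominal: recall = 7/18 = 0.3889
  bearing: recall = 5/7 = 0.7143
  gear: recall = 9/13 = 0.6923
  misalign: recall = 5/9 = 0.5556
Mean = (0.3889 + 0.7143 + 0.6923 + 0.5556) / 4 = 0.588

0.588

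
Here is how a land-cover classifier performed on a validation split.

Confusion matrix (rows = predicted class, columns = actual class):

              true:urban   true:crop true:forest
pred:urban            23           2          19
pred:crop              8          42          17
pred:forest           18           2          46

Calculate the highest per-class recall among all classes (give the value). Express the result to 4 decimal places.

Per-class recall (TP/(TP+FN)):
  urban: TP=23, FN=8+18=26 → 23/49 = 0.46939
  crop: TP=42, FN=2+2=4 → 42/46 = 0.91304
  forest: TP=46, FN=19+17=36 → 46/82 = 0.56098
Highest is class 'crop' with recall = 0.9130.

0.9130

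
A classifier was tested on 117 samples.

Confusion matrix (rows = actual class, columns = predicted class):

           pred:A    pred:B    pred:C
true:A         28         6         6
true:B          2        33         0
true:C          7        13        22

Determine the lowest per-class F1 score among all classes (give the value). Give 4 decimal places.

Per-class F1 score (2·TP/(2·TP+FP+FN)):
  A: TP=28, FP=2+7=9, FN=6+6=12 → 56/77 = 0.72727
  B: TP=33, FP=6+13=19, FN=2+0=2 → 66/87 = 0.75862
  C: TP=22, FP=6+0=6, FN=7+13=20 → 44/70 = 0.62857
Lowest is class 'C' with F1 score = 0.6286.

0.6286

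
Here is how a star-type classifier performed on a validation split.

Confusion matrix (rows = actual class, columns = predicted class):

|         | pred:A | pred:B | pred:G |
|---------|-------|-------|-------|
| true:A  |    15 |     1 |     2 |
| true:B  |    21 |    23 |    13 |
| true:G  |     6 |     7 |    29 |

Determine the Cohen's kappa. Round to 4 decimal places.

Observed agreement pₒ = trace/N = 67/117 = 0.57265
Expected agreement pₑ = Σ (rowᵢ·colᵢ)/N² = (18·42 + 57·31 + 42·44)/117² = 0.31931
κ = (pₒ − pₑ)/(1 − pₑ) = (0.57265 − 0.31931)/(1 − 0.31931) = 0.3722

0.3722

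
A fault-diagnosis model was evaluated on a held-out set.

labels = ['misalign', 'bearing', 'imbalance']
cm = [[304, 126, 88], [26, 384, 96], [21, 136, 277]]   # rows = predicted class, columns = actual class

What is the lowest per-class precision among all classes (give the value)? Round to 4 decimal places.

0.5869

Per-class precision (TP/(TP+FP)):
  misalign: TP=304, FP=126+88=214 → 304/518 = 0.58687
  bearing: TP=384, FP=26+96=122 → 384/506 = 0.75889
  imbalance: TP=277, FP=21+136=157 → 277/434 = 0.63825
Lowest is class 'misalign' with precision = 0.5869.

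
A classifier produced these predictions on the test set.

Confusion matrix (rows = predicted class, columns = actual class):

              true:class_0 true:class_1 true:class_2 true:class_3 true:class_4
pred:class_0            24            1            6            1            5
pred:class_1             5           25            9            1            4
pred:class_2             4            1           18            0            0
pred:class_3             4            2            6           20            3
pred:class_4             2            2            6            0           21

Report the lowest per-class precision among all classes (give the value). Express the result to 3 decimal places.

0.568

Per-class precision (TP/(TP+FP)):
  class_0: TP=24, FP=1+6+1+5=13 → 24/37 = 0.6486
  class_1: TP=25, FP=5+9+1+4=19 → 25/44 = 0.5682
  class_2: TP=18, FP=4+1+0+0=5 → 18/23 = 0.7826
  class_3: TP=20, FP=4+2+6+3=15 → 20/35 = 0.5714
  class_4: TP=21, FP=2+2+6+0=10 → 21/31 = 0.6774
Lowest is class 'class_1' with precision = 0.568.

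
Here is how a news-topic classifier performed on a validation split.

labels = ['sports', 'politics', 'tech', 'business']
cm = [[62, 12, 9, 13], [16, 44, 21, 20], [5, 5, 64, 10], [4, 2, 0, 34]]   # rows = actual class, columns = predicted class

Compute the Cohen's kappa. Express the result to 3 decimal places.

Observed agreement pₒ = trace/N = 204/321 = 0.6355
Expected agreement pₑ = Σ (rowᵢ·colᵢ)/N² = (96·87 + 101·63 + 84·94 + 40·77)/321² = 0.2493
κ = (pₒ − pₑ)/(1 − pₑ) = (0.6355 − 0.2493)/(1 − 0.2493) = 0.514

0.514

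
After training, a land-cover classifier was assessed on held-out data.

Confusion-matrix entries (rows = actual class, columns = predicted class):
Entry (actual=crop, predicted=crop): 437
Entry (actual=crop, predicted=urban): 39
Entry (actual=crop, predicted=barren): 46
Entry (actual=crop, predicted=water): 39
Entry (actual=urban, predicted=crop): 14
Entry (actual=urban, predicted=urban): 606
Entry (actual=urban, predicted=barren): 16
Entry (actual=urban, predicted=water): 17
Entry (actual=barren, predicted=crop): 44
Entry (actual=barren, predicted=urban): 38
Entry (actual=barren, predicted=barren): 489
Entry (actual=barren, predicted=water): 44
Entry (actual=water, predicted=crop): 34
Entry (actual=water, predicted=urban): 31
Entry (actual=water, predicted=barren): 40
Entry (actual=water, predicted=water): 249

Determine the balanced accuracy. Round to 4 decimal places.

0.8014

Balanced accuracy = mean of per-class recall.
  crop: recall = 437/561 = 0.77897
  urban: recall = 606/653 = 0.92802
  barren: recall = 489/615 = 0.79512
  water: recall = 249/354 = 0.70339
Mean = (0.77897 + 0.92802 + 0.79512 + 0.70339) / 4 = 0.8014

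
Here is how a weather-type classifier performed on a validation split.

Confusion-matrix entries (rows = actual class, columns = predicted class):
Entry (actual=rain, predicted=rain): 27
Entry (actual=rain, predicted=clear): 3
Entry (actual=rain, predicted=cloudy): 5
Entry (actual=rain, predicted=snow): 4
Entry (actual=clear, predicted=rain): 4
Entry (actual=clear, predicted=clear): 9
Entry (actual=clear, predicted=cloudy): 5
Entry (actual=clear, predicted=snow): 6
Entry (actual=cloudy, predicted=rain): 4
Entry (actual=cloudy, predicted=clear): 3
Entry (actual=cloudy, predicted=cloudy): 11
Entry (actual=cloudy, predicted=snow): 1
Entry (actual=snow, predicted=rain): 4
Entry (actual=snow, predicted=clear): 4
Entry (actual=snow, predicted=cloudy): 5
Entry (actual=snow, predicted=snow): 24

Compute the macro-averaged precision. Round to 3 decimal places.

Per-class precision (TP/(TP+FP)):
  rain: TP=27, FP=4+4+4=12 → 27/39 = 0.6923
  clear: TP=9, FP=3+3+4=10 → 9/19 = 0.4737
  cloudy: TP=11, FP=5+5+5=15 → 11/26 = 0.4231
  snow: TP=24, FP=4+6+1=11 → 24/35 = 0.6857
Macro-precision = mean = (0.6923 + 0.4737 + 0.4231 + 0.6857) / 4 = 0.569

0.569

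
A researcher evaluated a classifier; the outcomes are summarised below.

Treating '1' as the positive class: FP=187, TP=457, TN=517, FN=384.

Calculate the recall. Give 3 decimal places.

0.543

Recall = TP/(TP+FN) = 457/(457+384) = 457/841 = 0.543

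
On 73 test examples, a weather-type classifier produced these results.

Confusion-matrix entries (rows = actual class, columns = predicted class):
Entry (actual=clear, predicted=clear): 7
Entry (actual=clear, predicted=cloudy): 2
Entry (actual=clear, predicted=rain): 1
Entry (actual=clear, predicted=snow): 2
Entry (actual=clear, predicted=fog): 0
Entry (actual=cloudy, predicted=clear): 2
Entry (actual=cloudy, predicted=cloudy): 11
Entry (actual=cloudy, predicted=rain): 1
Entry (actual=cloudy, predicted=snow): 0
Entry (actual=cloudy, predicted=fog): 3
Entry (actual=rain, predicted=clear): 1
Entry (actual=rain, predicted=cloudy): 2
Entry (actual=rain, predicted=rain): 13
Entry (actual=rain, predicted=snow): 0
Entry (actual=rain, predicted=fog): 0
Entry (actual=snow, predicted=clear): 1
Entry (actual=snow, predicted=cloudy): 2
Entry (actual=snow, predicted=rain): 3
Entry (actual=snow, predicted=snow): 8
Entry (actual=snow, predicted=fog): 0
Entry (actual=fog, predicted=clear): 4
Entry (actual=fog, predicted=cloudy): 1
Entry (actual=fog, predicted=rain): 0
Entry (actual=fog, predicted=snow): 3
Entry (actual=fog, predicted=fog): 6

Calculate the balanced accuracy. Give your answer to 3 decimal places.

0.609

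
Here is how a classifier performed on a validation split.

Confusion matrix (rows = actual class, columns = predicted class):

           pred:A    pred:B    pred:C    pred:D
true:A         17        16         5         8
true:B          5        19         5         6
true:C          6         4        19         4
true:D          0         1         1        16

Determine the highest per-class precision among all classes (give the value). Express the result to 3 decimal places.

Per-class precision (TP/(TP+FP)):
  A: TP=17, FP=5+6+0=11 → 17/28 = 0.6071
  B: TP=19, FP=16+4+1=21 → 19/40 = 0.4750
  C: TP=19, FP=5+5+1=11 → 19/30 = 0.6333
  D: TP=16, FP=8+6+4=18 → 16/34 = 0.4706
Highest is class 'C' with precision = 0.633.

0.633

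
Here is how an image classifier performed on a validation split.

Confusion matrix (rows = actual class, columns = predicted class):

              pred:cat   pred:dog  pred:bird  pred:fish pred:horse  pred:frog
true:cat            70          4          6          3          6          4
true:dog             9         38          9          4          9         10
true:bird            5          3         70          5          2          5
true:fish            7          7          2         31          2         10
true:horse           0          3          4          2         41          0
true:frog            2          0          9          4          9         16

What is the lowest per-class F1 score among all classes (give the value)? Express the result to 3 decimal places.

0.376

Per-class F1 score (2·TP/(2·TP+FP+FN)):
  cat: TP=70, FP=9+5+7+0+2=23, FN=4+6+3+6+4=23 → 140/186 = 0.7527
  dog: TP=38, FP=4+3+7+3+0=17, FN=9+9+4+9+10=41 → 76/134 = 0.5672
  bird: TP=70, FP=6+9+2+4+9=30, FN=5+3+5+2+5=20 → 140/190 = 0.7368
  fish: TP=31, FP=3+4+5+2+4=18, FN=7+7+2+2+10=28 → 62/108 = 0.5741
  horse: TP=41, FP=6+9+2+2+9=28, FN=0+3+4+2+0=9 → 82/119 = 0.6891
  frog: TP=16, FP=4+10+5+10+0=29, FN=2+0+9+4+9=24 → 32/85 = 0.3765
Lowest is class 'frog' with F1 score = 0.376.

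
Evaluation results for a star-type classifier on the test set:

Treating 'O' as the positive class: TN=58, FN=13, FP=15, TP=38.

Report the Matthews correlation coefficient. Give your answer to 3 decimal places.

MCC = (TP·TN − FP·FN) / √((TP+FP)(TP+FN)(TN+FP)(TN+FN))
Numerator = 38·58 − 15·13 = 2009
Denominator = √(53·51·73·71) = √14009649 = 3742.9466
MCC = 2009 / 3742.9466 = 0.537

0.537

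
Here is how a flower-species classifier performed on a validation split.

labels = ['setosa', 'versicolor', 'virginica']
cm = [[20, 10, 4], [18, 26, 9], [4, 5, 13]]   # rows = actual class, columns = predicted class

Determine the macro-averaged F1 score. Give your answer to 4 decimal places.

0.5404

Per-class F1 score (2·TP/(2·TP+FP+FN)):
  setosa: TP=20, FP=18+4=22, FN=10+4=14 → 40/76 = 0.52632
  versicolor: TP=26, FP=10+5=15, FN=18+9=27 → 52/94 = 0.55319
  virginica: TP=13, FP=4+9=13, FN=4+5=9 → 26/48 = 0.54167
Macro-F1 score = mean = (0.52632 + 0.55319 + 0.54167) / 3 = 0.5404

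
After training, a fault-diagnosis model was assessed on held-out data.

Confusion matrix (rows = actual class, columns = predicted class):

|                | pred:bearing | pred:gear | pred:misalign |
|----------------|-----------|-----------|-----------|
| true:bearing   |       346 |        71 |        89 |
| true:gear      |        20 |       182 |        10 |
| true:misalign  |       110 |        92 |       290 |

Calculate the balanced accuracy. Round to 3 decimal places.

0.711

Balanced accuracy = mean of per-class recall.
  bearing: recall = 346/506 = 0.6838
  gear: recall = 182/212 = 0.8585
  misalign: recall = 290/492 = 0.5894
Mean = (0.6838 + 0.8585 + 0.5894) / 3 = 0.711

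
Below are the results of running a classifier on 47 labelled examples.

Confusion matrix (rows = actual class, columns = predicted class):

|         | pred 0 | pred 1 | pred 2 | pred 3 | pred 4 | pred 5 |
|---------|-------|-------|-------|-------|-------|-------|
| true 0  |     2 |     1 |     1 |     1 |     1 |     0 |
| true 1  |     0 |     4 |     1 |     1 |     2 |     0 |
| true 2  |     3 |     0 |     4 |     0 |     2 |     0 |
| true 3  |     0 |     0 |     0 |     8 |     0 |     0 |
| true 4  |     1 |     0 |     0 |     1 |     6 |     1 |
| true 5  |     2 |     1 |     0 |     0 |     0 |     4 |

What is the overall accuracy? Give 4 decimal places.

Accuracy = trace / total = (2+4+4+8+6+4=28) / 47 = 28/47 = 0.5957

0.5957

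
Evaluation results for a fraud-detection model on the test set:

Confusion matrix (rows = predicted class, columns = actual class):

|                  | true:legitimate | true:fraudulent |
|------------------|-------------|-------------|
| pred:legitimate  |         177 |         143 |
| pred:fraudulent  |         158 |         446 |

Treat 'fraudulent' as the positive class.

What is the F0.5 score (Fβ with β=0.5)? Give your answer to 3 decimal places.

Fβ = (1+β²)·TP / ((1+β²)·TP + β²·FN + FP), with β²=1/4
= 1.25·446 / (1.25·446 + 0.25·143 + 158) = 0.742

0.742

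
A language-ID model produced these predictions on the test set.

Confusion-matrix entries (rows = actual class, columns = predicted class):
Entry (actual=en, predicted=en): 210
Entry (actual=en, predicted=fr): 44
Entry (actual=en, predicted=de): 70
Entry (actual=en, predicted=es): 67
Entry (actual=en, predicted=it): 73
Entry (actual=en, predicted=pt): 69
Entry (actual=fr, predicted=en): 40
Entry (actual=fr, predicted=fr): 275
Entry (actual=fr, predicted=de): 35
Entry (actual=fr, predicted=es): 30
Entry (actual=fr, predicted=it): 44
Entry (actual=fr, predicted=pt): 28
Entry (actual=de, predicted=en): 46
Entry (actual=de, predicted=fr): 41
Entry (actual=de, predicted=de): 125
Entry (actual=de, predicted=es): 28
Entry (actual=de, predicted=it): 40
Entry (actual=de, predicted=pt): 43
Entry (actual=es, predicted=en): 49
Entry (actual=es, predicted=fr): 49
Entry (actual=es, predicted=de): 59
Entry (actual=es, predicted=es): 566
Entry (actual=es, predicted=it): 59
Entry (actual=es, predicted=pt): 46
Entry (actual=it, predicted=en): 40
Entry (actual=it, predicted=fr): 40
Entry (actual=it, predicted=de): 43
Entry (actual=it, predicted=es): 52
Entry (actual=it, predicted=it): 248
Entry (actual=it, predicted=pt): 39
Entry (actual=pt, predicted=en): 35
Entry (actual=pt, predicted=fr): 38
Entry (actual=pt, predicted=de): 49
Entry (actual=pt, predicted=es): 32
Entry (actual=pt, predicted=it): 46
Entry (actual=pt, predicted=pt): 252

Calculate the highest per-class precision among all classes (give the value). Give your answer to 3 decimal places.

Per-class precision (TP/(TP+FP)):
  en: TP=210, FP=40+46+49+40+35=210 → 210/420 = 0.5000
  fr: TP=275, FP=44+41+49+40+38=212 → 275/487 = 0.5647
  de: TP=125, FP=70+35+59+43+49=256 → 125/381 = 0.3281
  es: TP=566, FP=67+30+28+52+32=209 → 566/775 = 0.7303
  it: TP=248, FP=73+44+40+59+46=262 → 248/510 = 0.4863
  pt: TP=252, FP=69+28+43+46+39=225 → 252/477 = 0.5283
Highest is class 'es' with precision = 0.730.

0.730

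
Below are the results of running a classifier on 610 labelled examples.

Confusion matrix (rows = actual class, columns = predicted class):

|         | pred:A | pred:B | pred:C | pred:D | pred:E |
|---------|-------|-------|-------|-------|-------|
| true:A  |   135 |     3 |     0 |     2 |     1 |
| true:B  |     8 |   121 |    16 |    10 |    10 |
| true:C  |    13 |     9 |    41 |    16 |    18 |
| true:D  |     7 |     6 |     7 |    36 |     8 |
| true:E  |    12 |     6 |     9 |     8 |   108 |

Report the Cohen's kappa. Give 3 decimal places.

0.646

Observed agreement pₒ = trace/N = 441/610 = 0.7230
Expected agreement pₑ = Σ (rowᵢ·colᵢ)/N² = (141·175 + 165·145 + 97·73 + 64·72 + 143·145)/610² = 0.2177
κ = (pₒ − pₑ)/(1 − pₑ) = (0.7230 − 0.2177)/(1 − 0.2177) = 0.646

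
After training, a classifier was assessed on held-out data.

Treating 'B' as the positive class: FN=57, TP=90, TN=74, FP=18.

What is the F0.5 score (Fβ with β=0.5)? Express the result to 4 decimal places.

Fβ = (1+β²)·TP / ((1+β²)·TP + β²·FN + FP), with β²=1/4
= 1.25·90 / (1.25·90 + 0.25·57 + 18) = 0.7772

0.7772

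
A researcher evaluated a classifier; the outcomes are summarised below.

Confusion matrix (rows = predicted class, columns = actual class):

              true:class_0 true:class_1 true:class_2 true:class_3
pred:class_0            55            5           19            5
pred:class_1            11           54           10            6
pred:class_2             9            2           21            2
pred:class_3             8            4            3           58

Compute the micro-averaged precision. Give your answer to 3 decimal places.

Micro-averaging pools counts across classes: ΣTP=188, ΣFP=84, ΣFN=84.
Micro-precision = TP/(TP+FP) on pooled counts = 0.691 (equals overall accuracy in single-label multiclass).

0.691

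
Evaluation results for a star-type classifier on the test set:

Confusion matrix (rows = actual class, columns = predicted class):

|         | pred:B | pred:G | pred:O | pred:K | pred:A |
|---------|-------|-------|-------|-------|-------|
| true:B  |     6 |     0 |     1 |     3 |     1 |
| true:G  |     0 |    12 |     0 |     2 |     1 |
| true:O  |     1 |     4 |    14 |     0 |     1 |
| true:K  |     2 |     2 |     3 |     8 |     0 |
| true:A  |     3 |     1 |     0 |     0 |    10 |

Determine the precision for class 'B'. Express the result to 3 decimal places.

0.500

One-vs-rest for 'B': TP = diagonal; FP = other classes predicted 'B'; FN = 'B' predicted as other.
precision = TP/(TP+FP).
B: TP=6, FP=0+1+2+3=6 → 6/12 = 0.5000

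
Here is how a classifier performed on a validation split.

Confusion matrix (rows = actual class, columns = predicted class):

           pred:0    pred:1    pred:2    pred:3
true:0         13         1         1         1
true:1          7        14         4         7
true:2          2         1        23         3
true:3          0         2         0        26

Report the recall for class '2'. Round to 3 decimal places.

One-vs-rest for '2': TP = diagonal; FP = other classes predicted '2'; FN = '2' predicted as other.
recall = TP/(TP+FN).
2: TP=23, FN=2+1+3=6 → 23/29 = 0.7931

0.793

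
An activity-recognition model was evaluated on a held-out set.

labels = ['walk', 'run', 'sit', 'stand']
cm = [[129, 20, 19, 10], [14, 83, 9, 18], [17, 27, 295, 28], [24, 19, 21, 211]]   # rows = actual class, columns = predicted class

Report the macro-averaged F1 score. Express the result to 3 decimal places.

Per-class F1 score (2·TP/(2·TP+FP+FN)):
  walk: TP=129, FP=14+17+24=55, FN=20+19+10=49 → 258/362 = 0.7127
  run: TP=83, FP=20+27+19=66, FN=14+9+18=41 → 166/273 = 0.6081
  sit: TP=295, FP=19+9+21=49, FN=17+27+28=72 → 590/711 = 0.8298
  stand: TP=211, FP=10+18+28=56, FN=24+19+21=64 → 422/542 = 0.7786
Macro-F1 score = mean = (0.7127 + 0.6081 + 0.8298 + 0.7786) / 4 = 0.732

0.732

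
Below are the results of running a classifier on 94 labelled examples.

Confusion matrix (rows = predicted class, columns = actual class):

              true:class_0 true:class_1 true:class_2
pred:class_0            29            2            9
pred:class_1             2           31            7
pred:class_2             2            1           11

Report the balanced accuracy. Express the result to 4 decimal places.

Balanced accuracy = mean of per-class recall.
  class_0: recall = 29/33 = 0.87879
  class_1: recall = 31/34 = 0.91176
  class_2: recall = 11/27 = 0.40741
Mean = (0.87879 + 0.91176 + 0.40741) / 3 = 0.7327

0.7327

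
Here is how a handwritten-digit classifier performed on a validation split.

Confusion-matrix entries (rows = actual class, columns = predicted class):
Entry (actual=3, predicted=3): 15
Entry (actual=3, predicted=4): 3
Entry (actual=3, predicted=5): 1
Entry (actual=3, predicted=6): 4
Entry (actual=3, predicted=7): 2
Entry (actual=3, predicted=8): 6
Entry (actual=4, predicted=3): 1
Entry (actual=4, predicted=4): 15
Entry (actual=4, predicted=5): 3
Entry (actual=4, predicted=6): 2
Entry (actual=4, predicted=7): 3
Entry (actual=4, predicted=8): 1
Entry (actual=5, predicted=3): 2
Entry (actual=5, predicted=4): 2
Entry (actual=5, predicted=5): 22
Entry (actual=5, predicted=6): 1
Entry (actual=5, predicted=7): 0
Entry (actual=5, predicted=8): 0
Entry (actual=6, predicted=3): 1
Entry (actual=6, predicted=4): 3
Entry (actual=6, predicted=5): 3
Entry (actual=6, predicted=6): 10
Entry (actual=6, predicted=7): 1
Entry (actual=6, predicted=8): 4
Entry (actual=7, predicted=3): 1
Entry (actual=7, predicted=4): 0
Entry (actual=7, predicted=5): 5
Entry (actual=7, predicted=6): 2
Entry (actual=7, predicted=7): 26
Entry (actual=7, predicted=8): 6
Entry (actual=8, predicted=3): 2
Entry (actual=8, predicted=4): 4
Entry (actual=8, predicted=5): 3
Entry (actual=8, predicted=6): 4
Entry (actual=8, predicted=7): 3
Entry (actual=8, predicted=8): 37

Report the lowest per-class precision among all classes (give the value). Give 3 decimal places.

Per-class precision (TP/(TP+FP)):
  3: TP=15, FP=1+2+1+1+2=7 → 15/22 = 0.6818
  4: TP=15, FP=3+2+3+0+4=12 → 15/27 = 0.5556
  5: TP=22, FP=1+3+3+5+3=15 → 22/37 = 0.5946
  6: TP=10, FP=4+2+1+2+4=13 → 10/23 = 0.4348
  7: TP=26, FP=2+3+0+1+3=9 → 26/35 = 0.7429
  8: TP=37, FP=6+1+0+4+6=17 → 37/54 = 0.6852
Lowest is class '6' with precision = 0.435.

0.435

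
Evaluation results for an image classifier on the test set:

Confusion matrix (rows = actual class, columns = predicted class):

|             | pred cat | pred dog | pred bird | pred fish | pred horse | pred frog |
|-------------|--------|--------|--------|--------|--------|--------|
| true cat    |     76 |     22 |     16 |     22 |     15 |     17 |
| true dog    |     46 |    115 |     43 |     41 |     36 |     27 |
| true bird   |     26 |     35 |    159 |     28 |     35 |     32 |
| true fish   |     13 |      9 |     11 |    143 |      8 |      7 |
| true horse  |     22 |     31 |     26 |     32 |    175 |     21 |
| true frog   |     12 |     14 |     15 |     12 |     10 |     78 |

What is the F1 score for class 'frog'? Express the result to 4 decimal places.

0.4830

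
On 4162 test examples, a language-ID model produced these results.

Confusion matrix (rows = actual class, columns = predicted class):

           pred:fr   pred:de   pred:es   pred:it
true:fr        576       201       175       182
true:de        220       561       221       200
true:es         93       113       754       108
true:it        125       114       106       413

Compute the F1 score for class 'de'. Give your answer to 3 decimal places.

Treat 'de' as positive and all other classes as negative.
F1 score = 2·TP/(2·TP+FP+FN).
de: TP=561, FP=201+113+114=428, FN=220+221+200=641 → 1122/2191 = 0.5121

0.512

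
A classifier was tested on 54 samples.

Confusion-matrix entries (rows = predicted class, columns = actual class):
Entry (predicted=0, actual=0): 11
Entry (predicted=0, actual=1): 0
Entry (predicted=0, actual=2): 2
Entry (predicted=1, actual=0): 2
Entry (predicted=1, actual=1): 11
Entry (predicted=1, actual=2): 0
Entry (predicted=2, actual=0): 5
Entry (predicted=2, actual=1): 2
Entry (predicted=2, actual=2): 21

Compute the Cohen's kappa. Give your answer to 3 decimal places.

Observed agreement pₒ = trace/N = 43/54 = 0.7963
Expected agreement pₑ = Σ (rowᵢ·colᵢ)/N² = (18·13 + 13·13 + 23·28)/54² = 0.3591
κ = (pₒ − pₑ)/(1 − pₑ) = (0.7963 − 0.3591)/(1 − 0.3591) = 0.682

0.682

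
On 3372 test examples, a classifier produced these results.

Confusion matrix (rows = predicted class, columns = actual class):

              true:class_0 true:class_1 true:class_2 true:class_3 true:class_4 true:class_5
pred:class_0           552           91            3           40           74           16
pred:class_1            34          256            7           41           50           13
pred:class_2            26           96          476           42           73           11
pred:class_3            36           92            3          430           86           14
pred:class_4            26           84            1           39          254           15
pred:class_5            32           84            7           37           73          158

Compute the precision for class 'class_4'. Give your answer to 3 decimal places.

0.606

Take TP from the diagonal, FP from the rest of the 'class_4' prediction marginal, FN from the rest of the 'class_4' actual marginal.
precision = TP/(TP+FP).
class_4: TP=254, FP=26+84+1+39+15=165 → 254/419 = 0.6062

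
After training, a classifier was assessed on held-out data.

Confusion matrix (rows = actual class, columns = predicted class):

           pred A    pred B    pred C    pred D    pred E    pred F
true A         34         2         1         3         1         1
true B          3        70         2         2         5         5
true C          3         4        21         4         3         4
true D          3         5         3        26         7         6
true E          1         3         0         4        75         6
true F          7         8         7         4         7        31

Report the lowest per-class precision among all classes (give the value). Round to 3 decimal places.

0.585

Per-class precision (TP/(TP+FP)):
  A: TP=34, FP=3+3+3+1+7=17 → 34/51 = 0.6667
  B: TP=70, FP=2+4+5+3+8=22 → 70/92 = 0.7609
  C: TP=21, FP=1+2+3+0+7=13 → 21/34 = 0.6176
  D: TP=26, FP=3+2+4+4+4=17 → 26/43 = 0.6047
  E: TP=75, FP=1+5+3+7+7=23 → 75/98 = 0.7653
  F: TP=31, FP=1+5+4+6+6=22 → 31/53 = 0.5849
Lowest is class 'F' with precision = 0.585.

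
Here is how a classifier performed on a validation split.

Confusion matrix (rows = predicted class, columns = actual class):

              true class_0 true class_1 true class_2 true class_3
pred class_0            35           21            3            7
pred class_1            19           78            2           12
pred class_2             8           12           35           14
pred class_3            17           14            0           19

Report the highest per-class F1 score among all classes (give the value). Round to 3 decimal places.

Per-class F1 score (2·TP/(2·TP+FP+FN)):
  class_0: TP=35, FP=21+3+7=31, FN=19+8+17=44 → 70/145 = 0.4828
  class_1: TP=78, FP=19+2+12=33, FN=21+12+14=47 → 156/236 = 0.6610
  class_2: TP=35, FP=8+12+14=34, FN=3+2+0=5 → 70/109 = 0.6422
  class_3: TP=19, FP=17+14+0=31, FN=7+12+14=33 → 38/102 = 0.3725
Highest is class 'class_1' with F1 score = 0.661.

0.661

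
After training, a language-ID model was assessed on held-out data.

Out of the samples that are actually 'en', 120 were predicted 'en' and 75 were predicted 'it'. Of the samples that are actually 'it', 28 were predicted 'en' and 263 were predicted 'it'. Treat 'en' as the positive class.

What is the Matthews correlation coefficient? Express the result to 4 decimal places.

MCC = (TP·TN − FP·FN) / √((TP+FP)(TP+FN)(TN+FP)(TN+FN))
Numerator = 120·263 − 28·75 = 29460
Denominator = √(148·195·291·338) = √2838611880 = 53278.6250
MCC = 29460 / 53278.6250 = 0.5529

0.5529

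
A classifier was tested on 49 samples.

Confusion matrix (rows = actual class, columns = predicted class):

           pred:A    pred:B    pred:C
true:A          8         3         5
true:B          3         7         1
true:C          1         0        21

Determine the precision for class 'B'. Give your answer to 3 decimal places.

One-vs-rest for 'B': TP = diagonal; FP = other classes predicted 'B'; FN = 'B' predicted as other.
precision = TP/(TP+FP).
B: TP=7, FP=3+0=3 → 7/10 = 0.7000

0.700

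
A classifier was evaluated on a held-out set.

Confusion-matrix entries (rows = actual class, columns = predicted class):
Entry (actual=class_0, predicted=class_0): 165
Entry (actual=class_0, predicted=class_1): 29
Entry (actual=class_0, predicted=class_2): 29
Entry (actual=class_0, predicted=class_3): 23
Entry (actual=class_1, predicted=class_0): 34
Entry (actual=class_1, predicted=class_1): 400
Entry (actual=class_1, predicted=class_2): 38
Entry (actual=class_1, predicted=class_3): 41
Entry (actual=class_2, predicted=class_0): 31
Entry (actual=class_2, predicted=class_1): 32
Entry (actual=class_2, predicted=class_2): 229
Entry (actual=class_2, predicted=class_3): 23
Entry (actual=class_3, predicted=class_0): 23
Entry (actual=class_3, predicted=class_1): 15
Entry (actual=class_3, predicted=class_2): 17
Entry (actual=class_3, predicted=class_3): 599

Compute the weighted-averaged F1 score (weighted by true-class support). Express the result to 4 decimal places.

0.8056

Per-class F1 score (2·TP/(2·TP+FP+FN)):
  class_0: TP=165, FP=34+31+23=88, FN=29+29+23=81 → 330/499 = 0.66132
  class_1: TP=400, FP=29+32+15=76, FN=34+38+41=113 → 800/989 = 0.80890
  class_2: TP=229, FP=29+38+17=84, FN=31+32+23=86 → 458/628 = 0.72930
  class_3: TP=599, FP=23+41+23=87, FN=23+15+17=55 → 1198/1340 = 0.89403
Weighted-F1 score = Σ (supportᵢ/N)·F1 scoreᵢ with N=1728: (246/1728)·0.66132 + (513/1728)·0.80890 + (315/1728)·0.72930 + (654/1728)·0.89403 = 0.8056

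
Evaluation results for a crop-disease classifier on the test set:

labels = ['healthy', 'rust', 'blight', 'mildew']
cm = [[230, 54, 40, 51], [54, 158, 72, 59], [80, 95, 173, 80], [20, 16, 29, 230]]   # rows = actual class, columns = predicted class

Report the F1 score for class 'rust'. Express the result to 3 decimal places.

0.474

One-vs-rest for 'rust': TP = diagonal; FP = other classes predicted 'rust'; FN = 'rust' predicted as other.
F1 score = 2·TP/(2·TP+FP+FN).
rust: TP=158, FP=54+95+16=165, FN=54+72+59=185 → 316/666 = 0.4745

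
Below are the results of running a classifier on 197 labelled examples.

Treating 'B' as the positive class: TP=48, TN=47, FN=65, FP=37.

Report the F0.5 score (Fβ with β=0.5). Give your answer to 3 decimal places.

0.530

Fβ = (1+β²)·TP / ((1+β²)·TP + β²·FN + FP), with β²=1/4
= 1.25·48 / (1.25·48 + 0.25·65 + 37) = 0.530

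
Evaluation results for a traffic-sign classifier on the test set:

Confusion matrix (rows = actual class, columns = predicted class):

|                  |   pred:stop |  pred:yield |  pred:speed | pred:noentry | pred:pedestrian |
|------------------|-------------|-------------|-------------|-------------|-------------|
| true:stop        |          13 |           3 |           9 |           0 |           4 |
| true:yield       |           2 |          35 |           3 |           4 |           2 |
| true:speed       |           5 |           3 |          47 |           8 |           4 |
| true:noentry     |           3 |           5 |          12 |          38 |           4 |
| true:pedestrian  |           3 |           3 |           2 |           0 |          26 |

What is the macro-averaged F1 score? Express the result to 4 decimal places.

0.6525

Per-class F1 score (2·TP/(2·TP+FP+FN)):
  stop: TP=13, FP=2+5+3+3=13, FN=3+9+0+4=16 → 26/55 = 0.47273
  yield: TP=35, FP=3+3+5+3=14, FN=2+3+4+2=11 → 70/95 = 0.73684
  speed: TP=47, FP=9+3+12+2=26, FN=5+3+8+4=20 → 94/140 = 0.67143
  noentry: TP=38, FP=0+4+8+0=12, FN=3+5+12+4=24 → 76/112 = 0.67857
  pedestrian: TP=26, FP=4+2+4+4=14, FN=3+3+2+0=8 → 52/74 = 0.70270
Macro-F1 score = mean = (0.47273 + 0.73684 + 0.67143 + 0.67857 + 0.70270) / 5 = 0.6525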